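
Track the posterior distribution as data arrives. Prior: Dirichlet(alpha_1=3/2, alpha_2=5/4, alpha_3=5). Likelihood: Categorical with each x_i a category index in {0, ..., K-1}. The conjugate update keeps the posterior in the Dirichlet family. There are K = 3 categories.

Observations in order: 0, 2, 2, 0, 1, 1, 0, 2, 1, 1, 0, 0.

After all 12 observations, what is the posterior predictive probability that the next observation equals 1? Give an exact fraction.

obs 1: x=0 → posterior Dirichlet(5/2, 5/4, 5)
obs 2: x=2 → posterior Dirichlet(5/2, 5/4, 6)
obs 3: x=2 → posterior Dirichlet(5/2, 5/4, 7)
obs 4: x=0 → posterior Dirichlet(7/2, 5/4, 7)
obs 5: x=1 → posterior Dirichlet(7/2, 9/4, 7)
obs 6: x=1 → posterior Dirichlet(7/2, 13/4, 7)
obs 7: x=0 → posterior Dirichlet(9/2, 13/4, 7)
obs 8: x=2 → posterior Dirichlet(9/2, 13/4, 8)
obs 9: x=1 → posterior Dirichlet(9/2, 17/4, 8)
obs 10: x=1 → posterior Dirichlet(9/2, 21/4, 8)
obs 11: x=0 → posterior Dirichlet(11/2, 21/4, 8)
obs 12: x=0 → posterior Dirichlet(13/2, 21/4, 8)

21/79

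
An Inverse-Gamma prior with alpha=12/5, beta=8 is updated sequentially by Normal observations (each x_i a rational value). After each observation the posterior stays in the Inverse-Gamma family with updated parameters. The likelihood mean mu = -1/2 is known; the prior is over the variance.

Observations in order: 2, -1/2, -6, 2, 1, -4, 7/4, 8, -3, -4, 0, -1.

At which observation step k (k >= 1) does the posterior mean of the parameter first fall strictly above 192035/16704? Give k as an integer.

k = 8

obs 1: x=2 → posterior Inverse-Gamma(29/10, 89/8)
obs 2: x=-1/2 → posterior Inverse-Gamma(17/5, 89/8)
obs 3: x=-6 → posterior Inverse-Gamma(39/10, 105/4)
obs 4: x=2 → posterior Inverse-Gamma(22/5, 235/8)
obs 5: x=1 → posterior Inverse-Gamma(49/10, 61/2)
obs 6: x=-4 → posterior Inverse-Gamma(27/5, 293/8)
obs 7: x=7/4 → posterior Inverse-Gamma(59/10, 1253/32)
obs 8: x=8 → posterior Inverse-Gamma(32/5, 2409/32)
obs 9: x=-3 → posterior Inverse-Gamma(69/10, 2509/32)
obs 10: x=-4 → posterior Inverse-Gamma(37/5, 2705/32)
obs 11: x=0 → posterior Inverse-Gamma(79/10, 2709/32)
obs 12: x=-1 → posterior Inverse-Gamma(42/5, 2713/32)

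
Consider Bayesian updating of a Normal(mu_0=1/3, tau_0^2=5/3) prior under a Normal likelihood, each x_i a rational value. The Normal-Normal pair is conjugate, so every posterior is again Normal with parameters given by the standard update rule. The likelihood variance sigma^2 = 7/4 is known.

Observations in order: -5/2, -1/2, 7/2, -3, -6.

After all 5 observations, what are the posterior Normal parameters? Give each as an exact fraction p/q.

obs 1: x=-5/2 → posterior Normal(-43/41, 35/41)
obs 2: x=-1/2 → posterior Normal(-53/61, 35/61)
obs 3: x=7/2 → posterior Normal(17/81, 35/81)
obs 4: x=-3 → posterior Normal(-43/101, 35/101)
obs 5: x=-6 → posterior Normal(-163/121, 35/121)

mu_0=-163/121, tau_0^2=35/121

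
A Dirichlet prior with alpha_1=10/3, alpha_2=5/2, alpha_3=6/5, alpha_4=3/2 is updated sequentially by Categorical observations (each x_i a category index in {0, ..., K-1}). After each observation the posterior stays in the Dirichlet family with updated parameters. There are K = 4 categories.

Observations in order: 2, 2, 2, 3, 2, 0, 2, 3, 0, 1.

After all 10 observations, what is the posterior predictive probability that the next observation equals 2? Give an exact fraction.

93/278

obs 1: x=2 → posterior Dirichlet(10/3, 5/2, 11/5, 3/2)
obs 2: x=2 → posterior Dirichlet(10/3, 5/2, 16/5, 3/2)
obs 3: x=2 → posterior Dirichlet(10/3, 5/2, 21/5, 3/2)
obs 4: x=3 → posterior Dirichlet(10/3, 5/2, 21/5, 5/2)
obs 5: x=2 → posterior Dirichlet(10/3, 5/2, 26/5, 5/2)
obs 6: x=0 → posterior Dirichlet(13/3, 5/2, 26/5, 5/2)
obs 7: x=2 → posterior Dirichlet(13/3, 5/2, 31/5, 5/2)
obs 8: x=3 → posterior Dirichlet(13/3, 5/2, 31/5, 7/2)
obs 9: x=0 → posterior Dirichlet(16/3, 5/2, 31/5, 7/2)
obs 10: x=1 → posterior Dirichlet(16/3, 7/2, 31/5, 7/2)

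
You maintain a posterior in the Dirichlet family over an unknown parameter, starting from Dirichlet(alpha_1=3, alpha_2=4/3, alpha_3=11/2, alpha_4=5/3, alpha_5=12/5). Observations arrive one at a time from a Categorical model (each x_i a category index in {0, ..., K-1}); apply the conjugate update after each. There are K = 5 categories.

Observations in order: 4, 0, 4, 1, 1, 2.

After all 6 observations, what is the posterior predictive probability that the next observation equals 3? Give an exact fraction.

50/597

obs 1: x=4 → posterior Dirichlet(3, 4/3, 11/2, 5/3, 17/5)
obs 2: x=0 → posterior Dirichlet(4, 4/3, 11/2, 5/3, 17/5)
obs 3: x=4 → posterior Dirichlet(4, 4/3, 11/2, 5/3, 22/5)
obs 4: x=1 → posterior Dirichlet(4, 7/3, 11/2, 5/3, 22/5)
obs 5: x=1 → posterior Dirichlet(4, 10/3, 11/2, 5/3, 22/5)
obs 6: x=2 → posterior Dirichlet(4, 10/3, 13/2, 5/3, 22/5)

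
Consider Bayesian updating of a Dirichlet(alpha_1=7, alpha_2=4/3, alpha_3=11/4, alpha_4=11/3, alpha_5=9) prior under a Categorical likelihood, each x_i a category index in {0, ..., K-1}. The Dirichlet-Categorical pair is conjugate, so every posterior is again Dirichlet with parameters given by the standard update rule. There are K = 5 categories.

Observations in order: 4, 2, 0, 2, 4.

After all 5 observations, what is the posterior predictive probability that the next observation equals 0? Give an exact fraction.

32/115

obs 1: x=4 → posterior Dirichlet(7, 4/3, 11/4, 11/3, 10)
obs 2: x=2 → posterior Dirichlet(7, 4/3, 15/4, 11/3, 10)
obs 3: x=0 → posterior Dirichlet(8, 4/3, 15/4, 11/3, 10)
obs 4: x=2 → posterior Dirichlet(8, 4/3, 19/4, 11/3, 10)
obs 5: x=4 → posterior Dirichlet(8, 4/3, 19/4, 11/3, 11)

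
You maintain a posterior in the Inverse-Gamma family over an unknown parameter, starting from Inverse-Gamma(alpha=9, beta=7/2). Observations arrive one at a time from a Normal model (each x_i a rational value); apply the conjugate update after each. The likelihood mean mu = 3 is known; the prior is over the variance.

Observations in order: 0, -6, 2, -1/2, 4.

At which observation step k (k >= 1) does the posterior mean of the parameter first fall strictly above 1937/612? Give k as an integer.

k = 2

obs 1: x=0 → posterior Inverse-Gamma(19/2, 8)
obs 2: x=-6 → posterior Inverse-Gamma(10, 97/2)
obs 3: x=2 → posterior Inverse-Gamma(21/2, 49)
obs 4: x=-1/2 → posterior Inverse-Gamma(11, 441/8)
obs 5: x=4 → posterior Inverse-Gamma(23/2, 445/8)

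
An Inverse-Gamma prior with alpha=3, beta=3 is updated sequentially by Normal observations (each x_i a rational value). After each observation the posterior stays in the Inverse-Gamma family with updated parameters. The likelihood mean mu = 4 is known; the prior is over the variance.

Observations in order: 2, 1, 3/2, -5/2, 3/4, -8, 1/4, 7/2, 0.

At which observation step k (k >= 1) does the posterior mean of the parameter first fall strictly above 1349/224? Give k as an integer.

obs 1: x=2 → posterior Inverse-Gamma(7/2, 5)
obs 2: x=1 → posterior Inverse-Gamma(4, 19/2)
obs 3: x=3/2 → posterior Inverse-Gamma(9/2, 101/8)
obs 4: x=-5/2 → posterior Inverse-Gamma(5, 135/4)
obs 5: x=3/4 → posterior Inverse-Gamma(11/2, 1249/32)
obs 6: x=-8 → posterior Inverse-Gamma(6, 3553/32)
obs 7: x=1/4 → posterior Inverse-Gamma(13/2, 1889/16)
obs 8: x=7/2 → posterior Inverse-Gamma(7, 1891/16)
obs 9: x=0 → posterior Inverse-Gamma(15/2, 2019/16)

k = 4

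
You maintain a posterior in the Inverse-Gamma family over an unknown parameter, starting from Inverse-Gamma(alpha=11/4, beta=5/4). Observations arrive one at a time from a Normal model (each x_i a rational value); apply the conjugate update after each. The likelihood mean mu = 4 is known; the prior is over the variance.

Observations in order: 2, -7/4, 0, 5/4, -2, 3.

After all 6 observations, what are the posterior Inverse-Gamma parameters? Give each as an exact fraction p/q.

obs 1: x=2 → posterior Inverse-Gamma(13/4, 13/4)
obs 2: x=-7/4 → posterior Inverse-Gamma(15/4, 633/32)
obs 3: x=0 → posterior Inverse-Gamma(17/4, 889/32)
obs 4: x=5/4 → posterior Inverse-Gamma(19/4, 505/16)
obs 5: x=-2 → posterior Inverse-Gamma(21/4, 793/16)
obs 6: x=3 → posterior Inverse-Gamma(23/4, 801/16)

alpha=23/4, beta=801/16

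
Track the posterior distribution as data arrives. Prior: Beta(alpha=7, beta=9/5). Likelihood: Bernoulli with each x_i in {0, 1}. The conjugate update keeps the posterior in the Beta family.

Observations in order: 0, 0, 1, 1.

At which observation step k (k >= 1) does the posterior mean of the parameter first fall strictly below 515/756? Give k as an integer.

k = 2

obs 1: x=0 → posterior Beta(7, 14/5)
obs 2: x=0 → posterior Beta(7, 19/5)
obs 3: x=1 → posterior Beta(8, 19/5)
obs 4: x=1 → posterior Beta(9, 19/5)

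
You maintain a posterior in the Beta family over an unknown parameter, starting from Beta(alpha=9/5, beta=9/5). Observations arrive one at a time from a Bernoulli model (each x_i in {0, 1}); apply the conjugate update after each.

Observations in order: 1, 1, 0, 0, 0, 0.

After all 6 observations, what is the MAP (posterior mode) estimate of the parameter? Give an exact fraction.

obs 1: x=1 → posterior Beta(14/5, 9/5)
obs 2: x=1 → posterior Beta(19/5, 9/5)
obs 3: x=0 → posterior Beta(19/5, 14/5)
obs 4: x=0 → posterior Beta(19/5, 19/5)
obs 5: x=0 → posterior Beta(19/5, 24/5)
obs 6: x=0 → posterior Beta(19/5, 29/5)

7/19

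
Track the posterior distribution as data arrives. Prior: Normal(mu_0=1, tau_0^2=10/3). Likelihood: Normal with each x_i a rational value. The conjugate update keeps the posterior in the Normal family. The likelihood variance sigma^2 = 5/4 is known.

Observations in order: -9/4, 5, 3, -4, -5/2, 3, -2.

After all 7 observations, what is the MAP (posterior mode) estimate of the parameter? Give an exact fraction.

5/59

obs 1: x=-9/4 → posterior Normal(-15/11, 10/11)
obs 2: x=5 → posterior Normal(25/19, 10/19)
obs 3: x=3 → posterior Normal(49/27, 10/27)
obs 4: x=-4 → posterior Normal(17/35, 2/7)
obs 5: x=-5/2 → posterior Normal(-3/43, 10/43)
obs 6: x=3 → posterior Normal(7/17, 10/51)
obs 7: x=-2 → posterior Normal(5/59, 10/59)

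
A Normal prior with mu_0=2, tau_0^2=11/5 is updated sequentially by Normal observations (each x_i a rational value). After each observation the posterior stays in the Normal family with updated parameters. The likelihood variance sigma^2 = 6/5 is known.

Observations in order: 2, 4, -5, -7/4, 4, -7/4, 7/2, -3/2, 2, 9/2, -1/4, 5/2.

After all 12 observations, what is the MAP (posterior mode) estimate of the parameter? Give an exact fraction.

obs 1: x=2 → posterior Normal(2, 66/85)
obs 2: x=4 → posterior Normal(39/14, 33/70)
obs 3: x=-5 → posterior Normal(23/39, 22/65)
obs 4: x=-7/4 → posterior Normal(3/40, 33/125)
obs 5: x=4 → posterior Normal(191/244, 66/305)
obs 6: x=-7/4 → posterior Normal(19/48, 11/60)
obs 7: x=7/2 → posterior Normal(67/83, 66/415)
obs 8: x=-3/2 → posterior Normal(101/188, 33/235)
obs 9: x=2 → posterior Normal(29/42, 22/175)
obs 10: x=9/2 → posterior Normal(61/58, 33/290)
obs 11: x=-1/4 → posterior Normal(477/508, 66/635)
obs 12: x=5/2 → posterior Normal(587/552, 11/115)

587/552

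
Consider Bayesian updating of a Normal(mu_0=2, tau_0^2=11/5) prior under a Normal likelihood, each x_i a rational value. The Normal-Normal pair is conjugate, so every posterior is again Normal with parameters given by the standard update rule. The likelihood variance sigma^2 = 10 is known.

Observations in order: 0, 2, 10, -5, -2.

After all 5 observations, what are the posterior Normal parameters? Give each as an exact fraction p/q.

obs 1: x=0 → posterior Normal(100/61, 110/61)
obs 2: x=2 → posterior Normal(61/36, 55/36)
obs 3: x=10 → posterior Normal(232/83, 110/83)
obs 4: x=-5 → posterior Normal(177/94, 55/47)
obs 5: x=-2 → posterior Normal(31/21, 22/21)

mu_0=31/21, tau_0^2=22/21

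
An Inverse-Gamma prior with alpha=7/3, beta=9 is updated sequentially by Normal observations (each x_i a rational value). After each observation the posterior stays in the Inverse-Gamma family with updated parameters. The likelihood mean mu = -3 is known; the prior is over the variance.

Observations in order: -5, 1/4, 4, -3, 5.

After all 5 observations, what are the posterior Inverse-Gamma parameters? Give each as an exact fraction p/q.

obs 1: x=-5 → posterior Inverse-Gamma(17/6, 11)
obs 2: x=1/4 → posterior Inverse-Gamma(10/3, 521/32)
obs 3: x=4 → posterior Inverse-Gamma(23/6, 1305/32)
obs 4: x=-3 → posterior Inverse-Gamma(13/3, 1305/32)
obs 5: x=5 → posterior Inverse-Gamma(29/6, 2329/32)

alpha=29/6, beta=2329/32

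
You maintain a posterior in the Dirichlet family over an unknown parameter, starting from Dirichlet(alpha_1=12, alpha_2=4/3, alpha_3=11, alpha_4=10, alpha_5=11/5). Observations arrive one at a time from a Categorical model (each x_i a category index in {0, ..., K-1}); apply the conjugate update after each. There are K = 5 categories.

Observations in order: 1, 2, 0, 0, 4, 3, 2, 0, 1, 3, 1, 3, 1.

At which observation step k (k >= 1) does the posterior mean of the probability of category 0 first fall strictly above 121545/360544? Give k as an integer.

obs 1: x=1 → posterior Dirichlet(12, 7/3, 11, 10, 11/5)
obs 2: x=2 → posterior Dirichlet(12, 7/3, 12, 10, 11/5)
obs 3: x=0 → posterior Dirichlet(13, 7/3, 12, 10, 11/5)
obs 4: x=0 → posterior Dirichlet(14, 7/3, 12, 10, 11/5)
obs 5: x=4 → posterior Dirichlet(14, 7/3, 12, 10, 16/5)
obs 6: x=3 → posterior Dirichlet(14, 7/3, 12, 11, 16/5)
obs 7: x=2 → posterior Dirichlet(14, 7/3, 13, 11, 16/5)
obs 8: x=0 → posterior Dirichlet(15, 7/3, 13, 11, 16/5)
obs 9: x=1 → posterior Dirichlet(15, 10/3, 13, 11, 16/5)
obs 10: x=3 → posterior Dirichlet(15, 10/3, 13, 12, 16/5)
obs 11: x=1 → posterior Dirichlet(15, 13/3, 13, 12, 16/5)
obs 12: x=3 → posterior Dirichlet(15, 13/3, 13, 13, 16/5)
obs 13: x=1 → posterior Dirichlet(15, 16/3, 13, 13, 16/5)

k = 4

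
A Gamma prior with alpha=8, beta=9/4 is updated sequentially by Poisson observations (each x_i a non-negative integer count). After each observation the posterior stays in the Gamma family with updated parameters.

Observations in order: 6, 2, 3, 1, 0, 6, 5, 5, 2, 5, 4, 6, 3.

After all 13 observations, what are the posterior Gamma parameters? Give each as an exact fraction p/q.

obs 1: x=6 → posterior Gamma(14, 13/4)
obs 2: x=2 → posterior Gamma(16, 17/4)
obs 3: x=3 → posterior Gamma(19, 21/4)
obs 4: x=1 → posterior Gamma(20, 25/4)
obs 5: x=0 → posterior Gamma(20, 29/4)
obs 6: x=6 → posterior Gamma(26, 33/4)
obs 7: x=5 → posterior Gamma(31, 37/4)
obs 8: x=5 → posterior Gamma(36, 41/4)
obs 9: x=2 → posterior Gamma(38, 45/4)
obs 10: x=5 → posterior Gamma(43, 49/4)
obs 11: x=4 → posterior Gamma(47, 53/4)
obs 12: x=6 → posterior Gamma(53, 57/4)
obs 13: x=3 → posterior Gamma(56, 61/4)

alpha=56, beta=61/4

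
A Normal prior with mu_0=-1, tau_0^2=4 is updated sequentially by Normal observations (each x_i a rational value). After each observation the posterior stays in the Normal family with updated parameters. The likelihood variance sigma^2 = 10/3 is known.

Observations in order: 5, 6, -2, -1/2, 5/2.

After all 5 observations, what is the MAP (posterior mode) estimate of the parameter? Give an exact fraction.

61/35

obs 1: x=5 → posterior Normal(25/11, 20/11)
obs 2: x=6 → posterior Normal(61/17, 20/17)
obs 3: x=-2 → posterior Normal(49/23, 20/23)
obs 4: x=-1/2 → posterior Normal(46/29, 20/29)
obs 5: x=5/2 → posterior Normal(61/35, 4/7)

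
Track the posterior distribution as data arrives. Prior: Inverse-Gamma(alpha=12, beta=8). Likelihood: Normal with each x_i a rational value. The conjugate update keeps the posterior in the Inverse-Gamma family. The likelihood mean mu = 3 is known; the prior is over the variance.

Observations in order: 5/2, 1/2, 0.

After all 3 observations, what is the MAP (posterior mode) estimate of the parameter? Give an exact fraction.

63/58

obs 1: x=5/2 → posterior Inverse-Gamma(25/2, 65/8)
obs 2: x=1/2 → posterior Inverse-Gamma(13, 45/4)
obs 3: x=0 → posterior Inverse-Gamma(27/2, 63/4)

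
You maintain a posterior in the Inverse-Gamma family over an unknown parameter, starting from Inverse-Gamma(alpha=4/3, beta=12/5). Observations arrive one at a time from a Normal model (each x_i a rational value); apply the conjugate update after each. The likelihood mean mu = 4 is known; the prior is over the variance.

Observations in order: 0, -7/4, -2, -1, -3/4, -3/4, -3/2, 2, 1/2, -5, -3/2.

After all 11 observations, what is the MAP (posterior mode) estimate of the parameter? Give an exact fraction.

76257/3760

obs 1: x=0 → posterior Inverse-Gamma(11/6, 52/5)
obs 2: x=-7/4 → posterior Inverse-Gamma(7/3, 4309/160)
obs 3: x=-2 → posterior Inverse-Gamma(17/6, 7189/160)
obs 4: x=-1 → posterior Inverse-Gamma(10/3, 9189/160)
obs 5: x=-3/4 → posterior Inverse-Gamma(23/6, 5497/80)
obs 6: x=-3/4 → posterior Inverse-Gamma(13/3, 12799/160)
obs 7: x=-3/2 → posterior Inverse-Gamma(29/6, 15219/160)
obs 8: x=2 → posterior Inverse-Gamma(16/3, 15539/160)
obs 9: x=1/2 → posterior Inverse-Gamma(35/6, 16519/160)
obs 10: x=-5 → posterior Inverse-Gamma(19/3, 22999/160)
obs 11: x=-3/2 → posterior Inverse-Gamma(41/6, 25419/160)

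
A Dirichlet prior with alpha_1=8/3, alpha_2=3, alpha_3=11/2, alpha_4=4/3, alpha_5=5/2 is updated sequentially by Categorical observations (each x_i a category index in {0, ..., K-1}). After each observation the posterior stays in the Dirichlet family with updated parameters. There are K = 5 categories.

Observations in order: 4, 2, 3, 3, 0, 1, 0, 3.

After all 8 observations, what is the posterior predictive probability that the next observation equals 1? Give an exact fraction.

obs 1: x=4 → posterior Dirichlet(8/3, 3, 11/2, 4/3, 7/2)
obs 2: x=2 → posterior Dirichlet(8/3, 3, 13/2, 4/3, 7/2)
obs 3: x=3 → posterior Dirichlet(8/3, 3, 13/2, 7/3, 7/2)
obs 4: x=3 → posterior Dirichlet(8/3, 3, 13/2, 10/3, 7/2)
obs 5: x=0 → posterior Dirichlet(11/3, 3, 13/2, 10/3, 7/2)
obs 6: x=1 → posterior Dirichlet(11/3, 4, 13/2, 10/3, 7/2)
obs 7: x=0 → posterior Dirichlet(14/3, 4, 13/2, 10/3, 7/2)
obs 8: x=3 → posterior Dirichlet(14/3, 4, 13/2, 13/3, 7/2)

4/23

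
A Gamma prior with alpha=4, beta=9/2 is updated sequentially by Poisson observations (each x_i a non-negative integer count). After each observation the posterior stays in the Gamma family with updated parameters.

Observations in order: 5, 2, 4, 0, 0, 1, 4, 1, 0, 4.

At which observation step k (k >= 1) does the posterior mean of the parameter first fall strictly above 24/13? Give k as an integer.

obs 1: x=5 → posterior Gamma(9, 11/2)
obs 2: x=2 → posterior Gamma(11, 13/2)
obs 3: x=4 → posterior Gamma(15, 15/2)
obs 4: x=0 → posterior Gamma(15, 17/2)
obs 5: x=0 → posterior Gamma(15, 19/2)
obs 6: x=1 → posterior Gamma(16, 21/2)
obs 7: x=4 → posterior Gamma(20, 23/2)
obs 8: x=1 → posterior Gamma(21, 25/2)
obs 9: x=0 → posterior Gamma(21, 27/2)
obs 10: x=4 → posterior Gamma(25, 29/2)

k = 3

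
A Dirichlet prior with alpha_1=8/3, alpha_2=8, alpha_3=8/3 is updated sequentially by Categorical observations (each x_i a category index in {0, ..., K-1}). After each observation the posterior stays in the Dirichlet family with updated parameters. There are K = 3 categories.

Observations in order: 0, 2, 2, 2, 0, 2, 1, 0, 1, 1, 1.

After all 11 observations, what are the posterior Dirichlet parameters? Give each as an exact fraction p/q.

alpha_1=17/3, alpha_2=12, alpha_3=20/3

obs 1: x=0 → posterior Dirichlet(11/3, 8, 8/3)
obs 2: x=2 → posterior Dirichlet(11/3, 8, 11/3)
obs 3: x=2 → posterior Dirichlet(11/3, 8, 14/3)
obs 4: x=2 → posterior Dirichlet(11/3, 8, 17/3)
obs 5: x=0 → posterior Dirichlet(14/3, 8, 17/3)
obs 6: x=2 → posterior Dirichlet(14/3, 8, 20/3)
obs 7: x=1 → posterior Dirichlet(14/3, 9, 20/3)
obs 8: x=0 → posterior Dirichlet(17/3, 9, 20/3)
obs 9: x=1 → posterior Dirichlet(17/3, 10, 20/3)
obs 10: x=1 → posterior Dirichlet(17/3, 11, 20/3)
obs 11: x=1 → posterior Dirichlet(17/3, 12, 20/3)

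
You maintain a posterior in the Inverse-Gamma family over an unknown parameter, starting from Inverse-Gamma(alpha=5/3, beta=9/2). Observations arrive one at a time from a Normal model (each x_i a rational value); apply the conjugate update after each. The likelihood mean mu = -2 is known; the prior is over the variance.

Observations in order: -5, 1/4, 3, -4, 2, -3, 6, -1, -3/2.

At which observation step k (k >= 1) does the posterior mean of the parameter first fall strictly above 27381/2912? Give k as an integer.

obs 1: x=-5 → posterior Inverse-Gamma(13/6, 9)
obs 2: x=1/4 → posterior Inverse-Gamma(8/3, 369/32)
obs 3: x=3 → posterior Inverse-Gamma(19/6, 769/32)
obs 4: x=-4 → posterior Inverse-Gamma(11/3, 833/32)
obs 5: x=2 → posterior Inverse-Gamma(25/6, 1089/32)
obs 6: x=-3 → posterior Inverse-Gamma(14/3, 1105/32)
obs 7: x=6 → posterior Inverse-Gamma(31/6, 2129/32)
obs 8: x=-1 → posterior Inverse-Gamma(17/3, 2145/32)
obs 9: x=-3/2 → posterior Inverse-Gamma(37/6, 2149/32)

k = 3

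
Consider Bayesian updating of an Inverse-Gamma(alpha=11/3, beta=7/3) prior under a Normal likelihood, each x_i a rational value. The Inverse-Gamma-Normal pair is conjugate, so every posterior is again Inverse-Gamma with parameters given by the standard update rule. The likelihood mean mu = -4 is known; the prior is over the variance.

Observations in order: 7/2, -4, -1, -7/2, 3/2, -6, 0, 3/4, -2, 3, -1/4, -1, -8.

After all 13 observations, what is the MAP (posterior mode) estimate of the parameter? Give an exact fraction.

5641/536

obs 1: x=7/2 → posterior Inverse-Gamma(25/6, 731/24)
obs 2: x=-4 → posterior Inverse-Gamma(14/3, 731/24)
obs 3: x=-1 → posterior Inverse-Gamma(31/6, 839/24)
obs 4: x=-7/2 → posterior Inverse-Gamma(17/3, 421/12)
obs 5: x=3/2 → posterior Inverse-Gamma(37/6, 1205/24)
obs 6: x=-6 → posterior Inverse-Gamma(20/3, 1253/24)
obs 7: x=0 → posterior Inverse-Gamma(43/6, 1445/24)
obs 8: x=3/4 → posterior Inverse-Gamma(23/3, 6863/96)
obs 9: x=-2 → posterior Inverse-Gamma(49/6, 7055/96)
obs 10: x=3 → posterior Inverse-Gamma(26/3, 9407/96)
obs 11: x=-1/4 → posterior Inverse-Gamma(55/6, 5041/48)
obs 12: x=-1 → posterior Inverse-Gamma(29/3, 5257/48)
obs 13: x=-8 → posterior Inverse-Gamma(61/6, 5641/48)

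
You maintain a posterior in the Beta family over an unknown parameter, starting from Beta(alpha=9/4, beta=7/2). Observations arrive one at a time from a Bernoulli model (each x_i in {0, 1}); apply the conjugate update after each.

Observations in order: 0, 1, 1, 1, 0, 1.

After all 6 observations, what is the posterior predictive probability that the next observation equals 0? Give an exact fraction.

22/47

obs 1: x=0 → posterior Beta(9/4, 9/2)
obs 2: x=1 → posterior Beta(13/4, 9/2)
obs 3: x=1 → posterior Beta(17/4, 9/2)
obs 4: x=1 → posterior Beta(21/4, 9/2)
obs 5: x=0 → posterior Beta(21/4, 11/2)
obs 6: x=1 → posterior Beta(25/4, 11/2)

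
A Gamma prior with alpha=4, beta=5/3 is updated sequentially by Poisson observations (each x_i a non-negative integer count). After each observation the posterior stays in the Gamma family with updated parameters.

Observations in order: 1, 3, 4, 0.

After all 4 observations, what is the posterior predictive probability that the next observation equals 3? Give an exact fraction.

obs 1: x=1 → posterior Gamma(5, 8/3)
obs 2: x=3 → posterior Gamma(8, 11/3)
obs 3: x=4 → posterior Gamma(12, 14/3)
obs 4: x=0 → posterior Gamma(12, 17/3)

1431502836873522777/8192000000000000000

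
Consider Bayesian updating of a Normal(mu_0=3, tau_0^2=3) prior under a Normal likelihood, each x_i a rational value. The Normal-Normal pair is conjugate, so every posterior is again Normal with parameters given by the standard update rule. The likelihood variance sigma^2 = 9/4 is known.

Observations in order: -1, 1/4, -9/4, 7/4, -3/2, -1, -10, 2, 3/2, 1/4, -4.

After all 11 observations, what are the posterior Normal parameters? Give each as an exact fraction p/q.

obs 1: x=-1 → posterior Normal(5/7, 9/7)
obs 2: x=1/4 → posterior Normal(6/11, 9/11)
obs 3: x=-9/4 → posterior Normal(-1/5, 3/5)
obs 4: x=7/4 → posterior Normal(4/19, 9/19)
obs 5: x=-3/2 → posterior Normal(-2/23, 9/23)
obs 6: x=-1 → posterior Normal(-2/9, 1/3)
obs 7: x=-10 → posterior Normal(-46/31, 9/31)
obs 8: x=2 → posterior Normal(-38/35, 9/35)
obs 9: x=3/2 → posterior Normal(-32/39, 3/13)
obs 10: x=1/4 → posterior Normal(-31/43, 9/43)
obs 11: x=-4 → posterior Normal(-1, 9/47)

mu_0=-1, tau_0^2=9/47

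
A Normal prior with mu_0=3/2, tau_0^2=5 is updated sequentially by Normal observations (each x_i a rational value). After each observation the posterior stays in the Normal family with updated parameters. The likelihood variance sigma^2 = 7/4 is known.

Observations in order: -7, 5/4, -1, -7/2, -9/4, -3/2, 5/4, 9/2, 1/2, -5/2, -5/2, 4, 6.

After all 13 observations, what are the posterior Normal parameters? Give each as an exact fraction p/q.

mu_0=-1/6, tau_0^2=35/267

obs 1: x=-7 → posterior Normal(-259/54, 35/27)
obs 2: x=5/4 → posterior Normal(-209/94, 35/47)
obs 3: x=-1 → posterior Normal(-249/134, 35/67)
obs 4: x=-7/2 → posterior Normal(-389/174, 35/87)
obs 5: x=-9/4 → posterior Normal(-479/214, 35/107)
obs 6: x=-3/2 → posterior Normal(-539/254, 35/127)
obs 7: x=5/4 → posterior Normal(-163/98, 5/21)
obs 8: x=9/2 → posterior Normal(-309/334, 35/167)
obs 9: x=1/2 → posterior Normal(-17/22, 35/187)
obs 10: x=-5/2 → posterior Normal(-389/414, 35/207)
obs 11: x=-5/2 → posterior Normal(-489/454, 35/227)
obs 12: x=4 → posterior Normal(-329/494, 35/247)
obs 13: x=6 → posterior Normal(-1/6, 35/267)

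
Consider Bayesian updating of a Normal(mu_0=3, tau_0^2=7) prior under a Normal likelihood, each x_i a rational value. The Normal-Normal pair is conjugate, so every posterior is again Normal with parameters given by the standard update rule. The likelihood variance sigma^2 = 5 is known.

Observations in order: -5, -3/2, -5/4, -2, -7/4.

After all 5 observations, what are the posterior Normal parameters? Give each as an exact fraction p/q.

mu_0=-131/80, tau_0^2=7/8

obs 1: x=-5 → posterior Normal(-5/3, 35/12)
obs 2: x=-3/2 → posterior Normal(-61/38, 35/19)
obs 3: x=-5/4 → posterior Normal(-157/104, 35/26)
obs 4: x=-2 → posterior Normal(-71/44, 35/33)
obs 5: x=-7/4 → posterior Normal(-131/80, 7/8)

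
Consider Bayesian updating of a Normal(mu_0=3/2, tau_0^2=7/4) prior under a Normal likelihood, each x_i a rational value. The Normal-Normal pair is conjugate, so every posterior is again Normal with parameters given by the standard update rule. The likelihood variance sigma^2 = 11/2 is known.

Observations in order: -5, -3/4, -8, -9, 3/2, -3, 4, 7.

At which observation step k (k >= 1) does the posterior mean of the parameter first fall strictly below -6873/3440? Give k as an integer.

obs 1: x=-5 → posterior Normal(-2/29, 77/58)
obs 2: x=-3/4 → posterior Normal(-29/144, 77/72)
obs 3: x=-8 → posterior Normal(-253/172, 77/86)
obs 4: x=-9 → posterior Normal(-101/40, 77/100)
obs 5: x=3/2 → posterior Normal(-463/228, 77/114)
obs 6: x=-3 → posterior Normal(-547/256, 77/128)
obs 7: x=4 → posterior Normal(-435/284, 77/142)
obs 8: x=7 → posterior Normal(-239/312, 77/156)

k = 4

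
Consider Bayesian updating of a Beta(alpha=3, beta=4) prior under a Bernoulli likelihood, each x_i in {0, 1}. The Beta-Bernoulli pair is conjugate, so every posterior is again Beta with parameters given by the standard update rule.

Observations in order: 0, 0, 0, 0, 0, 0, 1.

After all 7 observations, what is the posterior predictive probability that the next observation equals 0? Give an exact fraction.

5/7

obs 1: x=0 → posterior Beta(3, 5)
obs 2: x=0 → posterior Beta(3, 6)
obs 3: x=0 → posterior Beta(3, 7)
obs 4: x=0 → posterior Beta(3, 8)
obs 5: x=0 → posterior Beta(3, 9)
obs 6: x=0 → posterior Beta(3, 10)
obs 7: x=1 → posterior Beta(4, 10)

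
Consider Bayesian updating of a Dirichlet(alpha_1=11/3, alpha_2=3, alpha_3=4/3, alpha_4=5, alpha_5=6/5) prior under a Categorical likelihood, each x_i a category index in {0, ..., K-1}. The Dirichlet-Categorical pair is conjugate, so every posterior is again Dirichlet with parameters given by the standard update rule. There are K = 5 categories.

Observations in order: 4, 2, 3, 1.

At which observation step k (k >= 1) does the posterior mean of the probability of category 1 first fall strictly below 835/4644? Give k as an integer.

obs 1: x=4 → posterior Dirichlet(11/3, 3, 4/3, 5, 11/5)
obs 2: x=2 → posterior Dirichlet(11/3, 3, 7/3, 5, 11/5)
obs 3: x=3 → posterior Dirichlet(11/3, 3, 7/3, 6, 11/5)
obs 4: x=1 → posterior Dirichlet(11/3, 4, 7/3, 6, 11/5)

k = 3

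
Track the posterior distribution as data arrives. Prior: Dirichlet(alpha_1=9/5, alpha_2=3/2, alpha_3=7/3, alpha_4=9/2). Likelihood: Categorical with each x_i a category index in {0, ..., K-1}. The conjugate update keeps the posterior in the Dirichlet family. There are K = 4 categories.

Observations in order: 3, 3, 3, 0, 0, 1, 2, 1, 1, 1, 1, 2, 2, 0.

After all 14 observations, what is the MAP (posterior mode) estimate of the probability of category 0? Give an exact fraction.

obs 1: x=3 → posterior Dirichlet(9/5, 3/2, 7/3, 11/2)
obs 2: x=3 → posterior Dirichlet(9/5, 3/2, 7/3, 13/2)
obs 3: x=3 → posterior Dirichlet(9/5, 3/2, 7/3, 15/2)
obs 4: x=0 → posterior Dirichlet(14/5, 3/2, 7/3, 15/2)
obs 5: x=0 → posterior Dirichlet(19/5, 3/2, 7/3, 15/2)
obs 6: x=1 → posterior Dirichlet(19/5, 5/2, 7/3, 15/2)
obs 7: x=2 → posterior Dirichlet(19/5, 5/2, 10/3, 15/2)
obs 8: x=1 → posterior Dirichlet(19/5, 7/2, 10/3, 15/2)
obs 9: x=1 → posterior Dirichlet(19/5, 9/2, 10/3, 15/2)
obs 10: x=1 → posterior Dirichlet(19/5, 11/2, 10/3, 15/2)
obs 11: x=1 → posterior Dirichlet(19/5, 13/2, 10/3, 15/2)
obs 12: x=2 → posterior Dirichlet(19/5, 13/2, 13/3, 15/2)
obs 13: x=2 → posterior Dirichlet(19/5, 13/2, 16/3, 15/2)
obs 14: x=0 → posterior Dirichlet(24/5, 13/2, 16/3, 15/2)

57/302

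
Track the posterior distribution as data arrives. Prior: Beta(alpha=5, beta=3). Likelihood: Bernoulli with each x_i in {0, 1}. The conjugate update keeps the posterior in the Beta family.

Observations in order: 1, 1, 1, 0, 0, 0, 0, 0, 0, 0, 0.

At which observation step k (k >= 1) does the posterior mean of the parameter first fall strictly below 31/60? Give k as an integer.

obs 1: x=1 → posterior Beta(6, 3)
obs 2: x=1 → posterior Beta(7, 3)
obs 3: x=1 → posterior Beta(8, 3)
obs 4: x=0 → posterior Beta(8, 4)
obs 5: x=0 → posterior Beta(8, 5)
obs 6: x=0 → posterior Beta(8, 6)
obs 7: x=0 → posterior Beta(8, 7)
obs 8: x=0 → posterior Beta(8, 8)
obs 9: x=0 → posterior Beta(8, 9)
obs 10: x=0 → posterior Beta(8, 10)
obs 11: x=0 → posterior Beta(8, 11)

k = 8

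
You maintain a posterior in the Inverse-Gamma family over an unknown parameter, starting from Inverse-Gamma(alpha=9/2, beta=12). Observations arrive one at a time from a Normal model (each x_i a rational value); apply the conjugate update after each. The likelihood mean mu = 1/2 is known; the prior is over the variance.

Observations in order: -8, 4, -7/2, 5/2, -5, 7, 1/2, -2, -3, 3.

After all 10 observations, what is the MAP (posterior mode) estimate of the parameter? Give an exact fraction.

43/4

obs 1: x=-8 → posterior Inverse-Gamma(5, 385/8)
obs 2: x=4 → posterior Inverse-Gamma(11/2, 217/4)
obs 3: x=-7/2 → posterior Inverse-Gamma(6, 249/4)
obs 4: x=5/2 → posterior Inverse-Gamma(13/2, 257/4)
obs 5: x=-5 → posterior Inverse-Gamma(7, 635/8)
obs 6: x=7 → posterior Inverse-Gamma(15/2, 201/2)
obs 7: x=1/2 → posterior Inverse-Gamma(8, 201/2)
obs 8: x=-2 → posterior Inverse-Gamma(17/2, 829/8)
obs 9: x=-3 → posterior Inverse-Gamma(9, 439/4)
obs 10: x=3 → posterior Inverse-Gamma(19/2, 903/8)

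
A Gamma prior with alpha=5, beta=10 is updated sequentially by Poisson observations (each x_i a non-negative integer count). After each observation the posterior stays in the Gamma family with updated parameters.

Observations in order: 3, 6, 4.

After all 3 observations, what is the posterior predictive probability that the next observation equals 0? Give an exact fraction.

obs 1: x=3 → posterior Gamma(8, 11)
obs 2: x=6 → posterior Gamma(14, 12)
obs 3: x=4 → posterior Gamma(18, 13)

112455406951957393129/426878854210636742656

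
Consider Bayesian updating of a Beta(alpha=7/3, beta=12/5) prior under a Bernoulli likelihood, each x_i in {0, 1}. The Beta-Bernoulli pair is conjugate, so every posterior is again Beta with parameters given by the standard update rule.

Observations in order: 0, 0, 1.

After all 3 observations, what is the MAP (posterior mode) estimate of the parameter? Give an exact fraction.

35/86

obs 1: x=0 → posterior Beta(7/3, 17/5)
obs 2: x=0 → posterior Beta(7/3, 22/5)
obs 3: x=1 → posterior Beta(10/3, 22/5)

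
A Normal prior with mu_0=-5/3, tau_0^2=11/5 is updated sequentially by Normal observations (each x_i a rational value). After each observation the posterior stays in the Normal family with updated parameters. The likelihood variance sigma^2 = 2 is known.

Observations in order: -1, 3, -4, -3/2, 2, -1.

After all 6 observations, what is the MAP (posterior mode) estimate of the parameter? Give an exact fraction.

-265/456

obs 1: x=-1 → posterior Normal(-83/63, 22/21)
obs 2: x=3 → posterior Normal(1/6, 11/16)
obs 3: x=-4 → posterior Normal(-116/129, 22/43)
obs 4: x=-3/2 → posterior Normal(-331/324, 11/27)
obs 5: x=2 → posterior Normal(-199/390, 22/65)
obs 6: x=-1 → posterior Normal(-265/456, 11/38)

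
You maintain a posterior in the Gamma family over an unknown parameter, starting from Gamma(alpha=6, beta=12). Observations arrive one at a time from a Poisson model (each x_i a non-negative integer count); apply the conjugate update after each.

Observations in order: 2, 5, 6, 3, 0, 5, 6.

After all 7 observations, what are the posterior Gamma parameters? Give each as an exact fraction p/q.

alpha=33, beta=19

obs 1: x=2 → posterior Gamma(8, 13)
obs 2: x=5 → posterior Gamma(13, 14)
obs 3: x=6 → posterior Gamma(19, 15)
obs 4: x=3 → posterior Gamma(22, 16)
obs 5: x=0 → posterior Gamma(22, 17)
obs 6: x=5 → posterior Gamma(27, 18)
obs 7: x=6 → posterior Gamma(33, 19)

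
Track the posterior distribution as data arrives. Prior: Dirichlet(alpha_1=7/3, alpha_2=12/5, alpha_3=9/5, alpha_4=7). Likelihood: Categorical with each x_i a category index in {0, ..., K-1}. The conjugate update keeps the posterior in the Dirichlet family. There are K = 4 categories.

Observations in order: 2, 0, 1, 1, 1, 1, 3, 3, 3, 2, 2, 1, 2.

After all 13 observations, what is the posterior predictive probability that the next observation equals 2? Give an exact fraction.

87/398

obs 1: x=2 → posterior Dirichlet(7/3, 12/5, 14/5, 7)
obs 2: x=0 → posterior Dirichlet(10/3, 12/5, 14/5, 7)
obs 3: x=1 → posterior Dirichlet(10/3, 17/5, 14/5, 7)
obs 4: x=1 → posterior Dirichlet(10/3, 22/5, 14/5, 7)
obs 5: x=1 → posterior Dirichlet(10/3, 27/5, 14/5, 7)
obs 6: x=1 → posterior Dirichlet(10/3, 32/5, 14/5, 7)
obs 7: x=3 → posterior Dirichlet(10/3, 32/5, 14/5, 8)
obs 8: x=3 → posterior Dirichlet(10/3, 32/5, 14/5, 9)
obs 9: x=3 → posterior Dirichlet(10/3, 32/5, 14/5, 10)
obs 10: x=2 → posterior Dirichlet(10/3, 32/5, 19/5, 10)
obs 11: x=2 → posterior Dirichlet(10/3, 32/5, 24/5, 10)
obs 12: x=1 → posterior Dirichlet(10/3, 37/5, 24/5, 10)
obs 13: x=2 → posterior Dirichlet(10/3, 37/5, 29/5, 10)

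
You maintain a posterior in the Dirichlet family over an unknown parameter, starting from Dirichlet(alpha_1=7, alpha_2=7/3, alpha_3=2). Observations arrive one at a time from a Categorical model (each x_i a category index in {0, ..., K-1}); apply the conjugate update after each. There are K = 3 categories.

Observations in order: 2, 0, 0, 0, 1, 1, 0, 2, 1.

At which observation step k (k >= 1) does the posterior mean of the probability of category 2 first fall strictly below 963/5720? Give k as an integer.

k = 7

obs 1: x=2 → posterior Dirichlet(7, 7/3, 3)
obs 2: x=0 → posterior Dirichlet(8, 7/3, 3)
obs 3: x=0 → posterior Dirichlet(9, 7/3, 3)
obs 4: x=0 → posterior Dirichlet(10, 7/3, 3)
obs 5: x=1 → posterior Dirichlet(10, 10/3, 3)
obs 6: x=1 → posterior Dirichlet(10, 13/3, 3)
obs 7: x=0 → posterior Dirichlet(11, 13/3, 3)
obs 8: x=2 → posterior Dirichlet(11, 13/3, 4)
obs 9: x=1 → posterior Dirichlet(11, 16/3, 4)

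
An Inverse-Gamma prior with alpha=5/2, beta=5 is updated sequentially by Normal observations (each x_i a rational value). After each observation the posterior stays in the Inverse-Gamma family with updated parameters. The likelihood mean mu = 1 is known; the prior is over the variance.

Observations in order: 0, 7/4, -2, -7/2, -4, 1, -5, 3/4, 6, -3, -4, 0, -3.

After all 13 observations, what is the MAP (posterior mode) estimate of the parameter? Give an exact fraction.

1479/160

obs 1: x=0 → posterior Inverse-Gamma(3, 11/2)
obs 2: x=7/4 → posterior Inverse-Gamma(7/2, 185/32)
obs 3: x=-2 → posterior Inverse-Gamma(4, 329/32)
obs 4: x=-7/2 → posterior Inverse-Gamma(9/2, 653/32)
obs 5: x=-4 → posterior Inverse-Gamma(5, 1053/32)
obs 6: x=1 → posterior Inverse-Gamma(11/2, 1053/32)
obs 7: x=-5 → posterior Inverse-Gamma(6, 1629/32)
obs 8: x=3/4 → posterior Inverse-Gamma(13/2, 815/16)
obs 9: x=6 → posterior Inverse-Gamma(7, 1015/16)
obs 10: x=-3 → posterior Inverse-Gamma(15/2, 1143/16)
obs 11: x=-4 → posterior Inverse-Gamma(8, 1343/16)
obs 12: x=0 → posterior Inverse-Gamma(17/2, 1351/16)
obs 13: x=-3 → posterior Inverse-Gamma(9, 1479/16)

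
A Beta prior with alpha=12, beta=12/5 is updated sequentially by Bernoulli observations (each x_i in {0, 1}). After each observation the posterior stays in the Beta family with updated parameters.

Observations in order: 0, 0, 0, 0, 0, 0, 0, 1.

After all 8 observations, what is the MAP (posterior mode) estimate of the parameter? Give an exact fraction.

obs 1: x=0 → posterior Beta(12, 17/5)
obs 2: x=0 → posterior Beta(12, 22/5)
obs 3: x=0 → posterior Beta(12, 27/5)
obs 4: x=0 → posterior Beta(12, 32/5)
obs 5: x=0 → posterior Beta(12, 37/5)
obs 6: x=0 → posterior Beta(12, 42/5)
obs 7: x=0 → posterior Beta(12, 47/5)
obs 8: x=1 → posterior Beta(13, 47/5)

10/17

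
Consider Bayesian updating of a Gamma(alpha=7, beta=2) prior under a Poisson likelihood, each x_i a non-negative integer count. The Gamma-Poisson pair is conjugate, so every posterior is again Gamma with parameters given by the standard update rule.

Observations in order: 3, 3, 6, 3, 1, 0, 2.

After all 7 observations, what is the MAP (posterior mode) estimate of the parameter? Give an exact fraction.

obs 1: x=3 → posterior Gamma(10, 3)
obs 2: x=3 → posterior Gamma(13, 4)
obs 3: x=6 → posterior Gamma(19, 5)
obs 4: x=3 → posterior Gamma(22, 6)
obs 5: x=1 → posterior Gamma(23, 7)
obs 6: x=0 → posterior Gamma(23, 8)
obs 7: x=2 → posterior Gamma(25, 9)

8/3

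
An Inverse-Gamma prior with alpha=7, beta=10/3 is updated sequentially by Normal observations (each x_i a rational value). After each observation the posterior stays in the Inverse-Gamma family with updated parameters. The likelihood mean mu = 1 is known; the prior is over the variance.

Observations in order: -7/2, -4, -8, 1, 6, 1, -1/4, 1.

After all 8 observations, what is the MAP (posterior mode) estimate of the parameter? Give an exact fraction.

obs 1: x=-7/2 → posterior Inverse-Gamma(15/2, 323/24)
obs 2: x=-4 → posterior Inverse-Gamma(8, 623/24)
obs 3: x=-8 → posterior Inverse-Gamma(17/2, 1595/24)
obs 4: x=1 → posterior Inverse-Gamma(9, 1595/24)
obs 5: x=6 → posterior Inverse-Gamma(19/2, 1895/24)
obs 6: x=1 → posterior Inverse-Gamma(10, 1895/24)
obs 7: x=-1/4 → posterior Inverse-Gamma(21/2, 7655/96)
obs 8: x=1 → posterior Inverse-Gamma(11, 7655/96)

7655/1152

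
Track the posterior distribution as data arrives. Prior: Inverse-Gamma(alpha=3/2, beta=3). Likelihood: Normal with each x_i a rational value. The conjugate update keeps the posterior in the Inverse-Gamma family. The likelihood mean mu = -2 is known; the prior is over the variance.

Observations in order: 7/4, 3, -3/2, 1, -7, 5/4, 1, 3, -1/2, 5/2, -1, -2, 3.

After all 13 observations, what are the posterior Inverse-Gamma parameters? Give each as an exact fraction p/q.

alpha=8, beta=1379/16

obs 1: x=7/4 → posterior Inverse-Gamma(2, 321/32)
obs 2: x=3 → posterior Inverse-Gamma(5/2, 721/32)
obs 3: x=-3/2 → posterior Inverse-Gamma(3, 725/32)
obs 4: x=1 → posterior Inverse-Gamma(7/2, 869/32)
obs 5: x=-7 → posterior Inverse-Gamma(4, 1269/32)
obs 6: x=5/4 → posterior Inverse-Gamma(9/2, 719/16)
obs 7: x=1 → posterior Inverse-Gamma(5, 791/16)
obs 8: x=3 → posterior Inverse-Gamma(11/2, 991/16)
obs 9: x=-1/2 → posterior Inverse-Gamma(6, 1009/16)
obs 10: x=5/2 → posterior Inverse-Gamma(13/2, 1171/16)
obs 11: x=-1 → posterior Inverse-Gamma(7, 1179/16)
obs 12: x=-2 → posterior Inverse-Gamma(15/2, 1179/16)
obs 13: x=3 → posterior Inverse-Gamma(8, 1379/16)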